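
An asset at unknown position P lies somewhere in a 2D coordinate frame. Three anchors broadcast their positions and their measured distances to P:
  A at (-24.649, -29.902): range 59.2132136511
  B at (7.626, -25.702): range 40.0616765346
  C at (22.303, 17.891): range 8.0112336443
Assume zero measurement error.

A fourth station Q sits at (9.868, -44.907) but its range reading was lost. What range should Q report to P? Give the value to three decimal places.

58.750

eq1: (x + 24.649)² + (y + 29.902)² = 59.2132136511²
eq2: (x − 7.626)² + (y + 25.702)² = 40.0616765346²
eq3: (x − 22.303)² + (y − 17.891)² = 8.0112336443²
eq2−eq3, eq2−eq1 (x²,y² cancel):
  29.354·x + 87.186·y = 1639.521072
  -64.550·x − 8.400·y = -1118.312619
det = 29.354·-8.400 − 87.186·-64.550 = 5381.282700
x = (1639.521072·-8.400 − 87.186·-1118.312619) / 5381.282700 = 15.559344
y = (29.354·-1118.312619 − 1639.521072·-64.550) / 5381.282700 = 13.566308
|P − Q| = √((15.559344 − 9.868)² + (13.566308 − -44.907)²) = 58.749631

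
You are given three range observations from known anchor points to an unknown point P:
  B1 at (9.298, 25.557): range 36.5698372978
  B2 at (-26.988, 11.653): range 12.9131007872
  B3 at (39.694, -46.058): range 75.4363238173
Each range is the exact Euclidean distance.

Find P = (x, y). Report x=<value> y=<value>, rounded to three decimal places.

x=-18.562 y=1.868

eq1: (x − 9.298)² + (y − 25.557)² = 36.5698372978²
eq2: (x + 26.988)² + (y − 11.653)² = 12.9131007872²
eq3: (x − 39.694)² + (y + 46.058)² = 75.4363238173²
eq1−eq2, eq1−eq3 (x²,y² cancel):
  -72.572·x − 27.808·y = 1295.136328
  60.792·x − 143.230·y = -1395.946004
det = -72.572·-143.230 − -27.808·60.792 = 12084.991496
x = (1295.136328·-143.230 − -27.808·-1395.946004) / 12084.991496 = -18.561936
y = (-72.572·-1395.946004 − 1295.136328·60.792) / 12084.991496 = 1.867826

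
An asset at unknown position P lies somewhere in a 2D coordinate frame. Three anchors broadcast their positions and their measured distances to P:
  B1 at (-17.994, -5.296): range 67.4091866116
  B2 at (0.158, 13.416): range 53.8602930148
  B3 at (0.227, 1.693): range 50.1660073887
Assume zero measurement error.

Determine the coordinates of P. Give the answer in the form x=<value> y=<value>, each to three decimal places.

x=49.337 y=-8.547

eq1: (x + 17.994)² + (y + 5.296)² = 67.4091866116²
eq2: (x − 0.158)² + (y − 13.416)² = 53.8602930148²
eq3: (x − 0.227)² + (y − 1.693)² = 50.1660073887²
eq1−eq3, eq1−eq2 (x²,y² cancel):
  36.442·x + 13.978·y = 1678.456268
  36.304·x + 37.424·y = 1471.249644
det = 36.442·37.424 − 13.978·36.304 = 856.348096
x = (1678.456268·37.424 − 13.978·1471.249644) / 856.348096 = 49.336736
y = (36.442·1471.249644 − 1678.456268·36.304) / 856.348096 = -8.547221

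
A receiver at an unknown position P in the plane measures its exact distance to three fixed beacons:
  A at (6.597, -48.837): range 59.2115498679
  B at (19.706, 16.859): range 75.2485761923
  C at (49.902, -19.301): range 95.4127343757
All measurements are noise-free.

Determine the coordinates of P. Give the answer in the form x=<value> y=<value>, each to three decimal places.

eq1: (x − 6.597)² + (y + 48.837)² = 59.2115498679²
eq2: (x − 19.706)² + (y − 16.859)² = 75.2485761923²
eq3: (x − 49.902)² + (y + 19.301)² = 95.4127343757²
eq1−eq3, eq1−eq2 (x²,y² cancel):
  86.610·x + 59.072·y = -5163.417016
  26.218·x + 131.392·y = -3912.361242
det = 86.610·131.392 − 59.072·26.218 = 9831.111424
x = (-5163.417016·131.392 − 59.072·-3912.361242) / 9831.111424 = -45.500520
y = (86.610·-3912.361242 − -5163.417016·26.218) / 9831.111424 = -20.697064

x=-45.501 y=-20.697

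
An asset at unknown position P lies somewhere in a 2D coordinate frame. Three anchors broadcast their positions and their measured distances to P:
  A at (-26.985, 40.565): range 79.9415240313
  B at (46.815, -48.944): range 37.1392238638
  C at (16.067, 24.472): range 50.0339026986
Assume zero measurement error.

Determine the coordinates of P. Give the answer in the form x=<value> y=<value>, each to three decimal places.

x=17.990 y=-25.525

eq1: (x + 26.985)² + (y − 40.565)² = 79.9415240313²
eq2: (x − 46.815)² + (y + 48.944)² = 37.1392238638²
eq3: (x − 16.067)² + (y − 24.472)² = 50.0339026986²
eq2−eq1, eq2−eq3 (x²,y² cancel):
  -147.600·x + 179.018·y = -7224.775226
  -61.496·x + 146.832·y = -4854.201558
det = -147.600·146.832 − 179.018·-61.496 = -10663.512272
x = (-7224.775226·146.832 − 179.018·-4854.201558) / -10663.512272 = 17.990202
y = (-147.600·-4854.201558 − -7224.775226·-61.496) / -10663.512272 = -25.524927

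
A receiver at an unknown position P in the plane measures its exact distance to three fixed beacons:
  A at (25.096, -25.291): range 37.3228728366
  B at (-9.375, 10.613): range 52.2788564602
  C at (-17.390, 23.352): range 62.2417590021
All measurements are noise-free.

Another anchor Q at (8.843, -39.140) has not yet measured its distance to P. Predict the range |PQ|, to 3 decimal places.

57.747

eq1: (x − 25.096)² + (y + 25.291)² = 37.3228728366²
eq2: (x + 9.375)² + (y − 10.613)² = 52.2788564602²
eq3: (x + 17.390)² + (y − 23.352)² = 62.2417590021²
eq2−eq1, eq2−eq3 (x²,y² cancel):
  68.942·x − 71.808·y = 2408.999499
  -16.030·x + 25.478·y = -493.756121
det = 68.942·25.478 − -71.808·-16.030 = 605.422036
x = (2408.999499·25.478 − -71.808·-493.756121) / 605.422036 = 42.814513
y = (68.942·-493.756121 − 2408.999499·-16.030) / 605.422036 = 7.557914
|P − Q| = √((42.814513 − 8.843)² + (7.557914 − -39.140)²) = 57.747371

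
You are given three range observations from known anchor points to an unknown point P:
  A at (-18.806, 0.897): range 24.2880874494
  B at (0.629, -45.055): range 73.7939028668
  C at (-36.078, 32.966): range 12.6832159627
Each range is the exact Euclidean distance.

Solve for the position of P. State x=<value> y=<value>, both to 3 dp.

eq1: (x + 18.806)² + (y − 0.897)² = 24.2880874494²
eq2: (x − 0.629)² + (y + 45.055)² = 73.7939028668²
eq3: (x + 36.078)² + (y − 32.966)² = 12.6832159627²
eq3−eq2, eq3−eq1 (x²,y² cancel):
  73.414·x − 156.042·y = -5642.706707
  34.544·x − 64.138·y = -2462.956220
det = 73.414·-64.138 − -156.042·34.544 = 681.687716
x = (-5642.706707·-64.138 − -156.042·-2462.956220) / 681.687716 = -32.878239
y = (73.414·-2462.956220 − -5642.706707·34.544) / 681.687716 = 20.693042

x=-32.878 y=20.693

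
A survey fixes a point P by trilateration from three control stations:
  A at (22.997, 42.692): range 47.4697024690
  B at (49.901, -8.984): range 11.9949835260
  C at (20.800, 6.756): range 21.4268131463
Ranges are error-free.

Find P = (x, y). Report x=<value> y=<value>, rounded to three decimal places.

x=40.620 y=-1.385

eq1: (x − 22.997)² + (y − 42.692)² = 47.4697024690²
eq2: (x − 49.901)² + (y + 8.984)² = 11.9949835260²
eq3: (x − 20.800)² + (y − 6.756)² = 21.4268131463²
eq1−eq2, eq1−eq3 (x²,y² cancel):
  53.808·x − 103.352·y = 2328.846207
  -4.394·x − 71.872·y = -78.921006
det = 53.808·-71.872 − -103.352·-4.394 = -4321.417264
x = (2328.846207·-71.872 − -103.352·-78.921006) / -4321.417264 = 40.619886
y = (53.808·-78.921006 − 2328.846207·-4.394) / -4321.417264 = -1.385279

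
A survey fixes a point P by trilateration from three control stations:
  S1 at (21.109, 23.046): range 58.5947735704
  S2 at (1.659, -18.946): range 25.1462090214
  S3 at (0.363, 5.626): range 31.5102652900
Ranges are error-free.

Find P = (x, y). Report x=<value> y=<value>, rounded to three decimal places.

eq1: (x − 21.109)² + (y − 23.046)² = 58.5947735704²
eq2: (x − 1.659)² + (y + 18.946)² = 25.1462090214²
eq3: (x − 0.363)² + (y − 5.626)² = 31.5102652900²
eq1−eq3, eq1−eq2 (x²,y² cancel):
  -41.492·x − 34.840·y = 1495.526319
  -38.900·x − 83.984·y = 2186.010862
det = -41.492·-83.984 − -34.840·-38.900 = 2129.388128
x = (1495.526319·-83.984 − -34.840·2186.010862) / 2129.388128 = -23.217779
y = (-41.492·2186.010862 − 1495.526319·-38.900) / 2129.388128 = -15.274805

x=-23.218 y=-15.275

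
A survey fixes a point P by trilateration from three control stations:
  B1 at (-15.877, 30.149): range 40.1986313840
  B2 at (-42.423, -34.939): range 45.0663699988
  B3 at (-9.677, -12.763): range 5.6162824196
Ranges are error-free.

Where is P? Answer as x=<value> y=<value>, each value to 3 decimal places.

x=-5.746 y=-8.752

eq1: (x + 15.877)² + (y − 30.149)² = 40.1986313840²
eq2: (x + 42.423)² + (y + 34.939)² = 45.0663699988²
eq3: (x + 9.677)² + (y + 12.763)² = 5.6162824196²
eq3−eq2, eq3−eq1 (x²,y² cancel):
  -65.492·x − 44.352·y = 764.471075
  -12.400·x + 85.824·y = -679.884505
det = -65.492·85.824 − -44.352·-12.400 = -6170.750208
x = (764.471075·85.824 − -44.352·-679.884505) / -6170.750208 = -5.745773
y = (-65.492·-679.884505 − 764.471075·-12.400) / -6170.750208 = -8.752005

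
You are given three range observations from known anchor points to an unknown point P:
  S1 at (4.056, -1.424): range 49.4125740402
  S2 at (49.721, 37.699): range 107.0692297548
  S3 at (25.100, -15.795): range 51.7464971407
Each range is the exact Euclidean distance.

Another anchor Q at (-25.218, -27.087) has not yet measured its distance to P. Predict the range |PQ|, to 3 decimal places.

20.956

eq1: (x − 4.056)² + (y + 1.424)² = 49.4125740402²
eq2: (x − 49.721)² + (y − 37.699)² = 107.0692297548²
eq3: (x − 25.100)² + (y + 15.795)² = 51.7464971407²
eq1−eq2, eq1−eq3 (x²,y² cancel):
  91.330·x + 78.246·y = -5147.303957
  42.088·x − 28.742·y = 624.915620
det = 91.330·-28.742 − 78.246·42.088 = -5918.224508
x = (-5147.303957·-28.742 − 78.246·624.915620) / -5918.224508 = -16.735875
y = (91.330·624.915620 − -5147.303957·42.088) / -5918.224508 = -46.249221
|P − Q| = √((-16.735875 − -25.218)² + (-46.249221 − -27.087)²) = 20.955600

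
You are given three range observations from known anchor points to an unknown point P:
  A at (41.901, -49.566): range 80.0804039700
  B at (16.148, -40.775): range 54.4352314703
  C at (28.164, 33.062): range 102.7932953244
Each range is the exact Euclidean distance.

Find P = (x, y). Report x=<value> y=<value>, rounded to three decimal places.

x=-38.078 y=-45.541

eq1: (x − 41.901)² + (y + 49.566)² = 80.0804039700²
eq2: (x − 16.148)² + (y + 40.775)² = 54.4352314703²
eq3: (x − 28.164)² + (y − 33.062)² = 102.7932953244²
eq3−eq2, eq3−eq1 (x²,y² cancel):
  -24.032·x − 147.674·y = 7640.318927
  27.474·x − 165.256·y = 6479.765881
det = -24.032·-165.256 − -147.674·27.474 = 8028.627668
x = (7640.318927·-165.256 − -147.674·6479.765881) / 8028.627668 = -38.078189
y = (-24.032·6479.765881 − 7640.318927·27.474) / 8028.627668 = -45.541015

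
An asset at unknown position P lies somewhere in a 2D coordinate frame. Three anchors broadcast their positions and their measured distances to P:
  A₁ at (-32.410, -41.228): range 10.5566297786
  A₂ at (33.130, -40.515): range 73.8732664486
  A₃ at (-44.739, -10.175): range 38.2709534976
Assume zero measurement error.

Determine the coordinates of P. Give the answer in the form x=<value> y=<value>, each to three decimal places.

eq1: (x + 32.410)² + (y + 41.228)² = 10.5566297786²
eq2: (x − 33.130)² + (y + 40.515)² = 73.8732664486²
eq3: (x + 44.739)² + (y + 10.175)² = 38.2709534976²
eq1−eq2, eq1−eq3 (x²,y² cancel):
  131.080·x + 1.426·y = -5356.911023
  -24.658·x + 62.106·y = -1998.270787
det = 131.080·62.106 − 1.426·-24.658 = 8176.016788
x = (-5356.911023·62.106 − 1.426·-1998.270787) / 8176.016788 = -40.343212
y = (131.080·-1998.270787 − -5356.911023·-24.658) / 8176.016788 = -48.192666

x=-40.343 y=-48.193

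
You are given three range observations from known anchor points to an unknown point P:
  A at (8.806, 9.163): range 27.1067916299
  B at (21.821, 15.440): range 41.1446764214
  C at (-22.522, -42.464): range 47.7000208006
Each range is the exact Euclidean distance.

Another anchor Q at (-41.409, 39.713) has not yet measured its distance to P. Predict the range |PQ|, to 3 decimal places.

eq1: (x − 8.806)² + (y − 9.163)² = 27.1067916299²
eq2: (x − 21.821)² + (y − 15.440)² = 41.1446764214²
eq3: (x + 22.522)² + (y + 42.464)² = 47.7000208006²
eq1−eq3, eq1−eq2 (x²,y² cancel):
  -62.656·x − 103.254·y = 608.411743
  26.030·x + 12.554·y = -405.062809
det = -62.656·12.554 − -103.254·26.030 = 1901.118196
x = (608.411743·12.554 − -103.254·-405.062809) / 1901.118196 = -17.982235
y = (-62.656·-405.062809 − 608.411743·26.030) / 1901.118196 = 5.019497
|P − Q| = √((-17.982235 − -41.409)² + (5.019497 − 39.713)²) = 41.862303

41.862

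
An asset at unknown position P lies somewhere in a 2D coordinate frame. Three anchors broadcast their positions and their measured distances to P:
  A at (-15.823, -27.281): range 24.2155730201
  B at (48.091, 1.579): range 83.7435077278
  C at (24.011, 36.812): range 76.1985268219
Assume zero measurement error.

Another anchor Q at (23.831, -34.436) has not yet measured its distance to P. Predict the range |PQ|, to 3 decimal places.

eq1: (x + 15.823)² + (y + 27.281)² = 24.2155730201²
eq2: (x − 48.091)² + (y − 1.579)² = 83.7435077278²
eq3: (x − 24.011)² + (y − 36.812)² = 76.1985268219²
eq1−eq3, eq1−eq2 (x²,y² cancel):
  79.668·x + 128.186·y = -4282.790338
  127.828·x + 57.720·y = -5105.963878
det = 79.668·57.720 − 128.186·127.828 = -11787.323048
x = (-4282.790338·57.720 − 128.186·-5105.963878) / -11787.323048 = -34.554956
y = (79.668·-5105.963878 − -4282.790338·127.828) / -11787.323048 = -11.934736
|P − Q| = √((-34.554956 − 23.831)² + (-11.934736 − -34.436)²) = 62.571772

62.572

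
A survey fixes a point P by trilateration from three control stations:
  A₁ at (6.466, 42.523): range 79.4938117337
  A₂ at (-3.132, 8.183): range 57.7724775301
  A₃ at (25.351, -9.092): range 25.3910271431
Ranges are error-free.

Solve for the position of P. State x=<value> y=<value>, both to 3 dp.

x=41.032 y=-29.062

eq1: (x − 6.466)² + (y − 42.523)² = 79.4938117337²
eq2: (x + 3.132)² + (y − 8.183)² = 57.7724775301²
eq3: (x − 25.351)² + (y + 9.092)² = 25.3910271431²
eq1−eq3, eq1−eq2 (x²,y² cancel):
  37.770·x − 103.230·y = 4549.884825
  -19.196·x − 68.680·y = 1208.363172
det = 37.770·-68.680 − -103.230·-19.196 = -4575.646680
x = (4549.884825·-68.680 − -103.230·1208.363172) / -4575.646680 = 41.031743
y = (37.770·1208.363172 − 4549.884825·-19.196) / -4575.646680 = -29.062442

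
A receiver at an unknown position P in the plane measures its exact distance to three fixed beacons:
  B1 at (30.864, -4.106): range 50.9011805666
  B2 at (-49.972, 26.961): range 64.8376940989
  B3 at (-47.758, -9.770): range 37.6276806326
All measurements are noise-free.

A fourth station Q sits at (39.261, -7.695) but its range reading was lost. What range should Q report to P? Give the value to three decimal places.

eq1: (x − 30.864)² + (y + 4.106)² = 50.9011805666²
eq2: (x + 49.972)² + (y − 26.961)² = 64.8376940989²
eq3: (x + 47.758)² + (y + 9.770)² = 37.6276806326²
eq2−eq1, eq2−eq3 (x²,y² cancel):
  161.672·x − 62.134·y = -641.654180
  4.428·x − 73.462·y = 1940.267385
det = 161.672·-73.462 − -62.134·4.428 = -11601.619112
x = (-641.654180·-73.462 − -62.134·1940.267385) / -11601.619112 = -14.454342
y = (161.672·1940.267385 − -641.654180·4.428) / -11601.619112 = -27.283102
|P − Q| = √((-14.454342 − 39.261)² + (-27.283102 − -7.695)²) = 57.175447

57.175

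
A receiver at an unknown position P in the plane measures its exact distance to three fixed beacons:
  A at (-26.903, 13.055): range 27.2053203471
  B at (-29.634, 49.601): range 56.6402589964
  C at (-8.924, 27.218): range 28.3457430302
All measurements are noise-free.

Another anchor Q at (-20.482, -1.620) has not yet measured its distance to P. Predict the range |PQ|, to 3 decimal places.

eq1: (x + 26.903)² + (y − 13.055)² = 27.2053203471²
eq2: (x + 29.634)² + (y − 49.601)² = 56.6402589964²
eq3: (x + 8.924)² + (y − 27.218)² = 28.3457430302²
eq1−eq2, eq1−eq3 (x²,y² cancel):
  -5.462·x + 73.092·y = -23.760761
  35.958·x + 28.326·y = -137.098827
det = -5.462·28.326 − 73.092·35.958 = -2782.958748
x = (-23.760761·28.326 − 73.092·-137.098827) / -2782.958748 = -3.358936
y = (-5.462·-137.098827 − -23.760761·35.958) / -2782.958748 = -0.576086
|P − Q| = √((-3.358936 − -20.482)² + (-0.576086 − -1.620)²) = 17.154856

17.155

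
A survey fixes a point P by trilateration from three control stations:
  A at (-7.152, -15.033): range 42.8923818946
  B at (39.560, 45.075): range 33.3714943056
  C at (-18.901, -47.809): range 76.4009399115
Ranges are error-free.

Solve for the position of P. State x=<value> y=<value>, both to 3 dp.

x=20.934 y=17.385

eq1: (x + 7.152)² + (y + 15.033)² = 42.8923818946²
eq2: (x − 39.560)² + (y − 45.075)² = 33.3714943056²
eq3: (x + 18.901)² + (y + 47.809)² = 76.4009399115²
eq3−eq2, eq3−eq1 (x²,y² cancel):
  116.922·x + 185.768·y = 5677.247930
  23.498·x + 65.552·y = 1631.541106
det = 116.922·65.552 − 185.768·23.498 = 3299.294480
x = (5677.247930·65.552 − 185.768·1631.541106) / 3299.294480 = 20.933817
y = (116.922·1631.541106 − 5677.247930·23.498) / 3299.294480 = 17.385255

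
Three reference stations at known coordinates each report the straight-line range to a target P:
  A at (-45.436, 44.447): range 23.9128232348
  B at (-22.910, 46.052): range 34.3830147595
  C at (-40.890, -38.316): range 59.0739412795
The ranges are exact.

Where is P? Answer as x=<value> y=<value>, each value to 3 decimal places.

eq1: (x + 45.436)² + (y − 44.447)² = 23.9128232348²
eq2: (x + 22.910)² + (y − 46.052)² = 34.3830147595²
eq3: (x + 40.890)² + (y + 38.316)² = 59.0739412795²
eq1−eq2, eq1−eq3 (x²,y² cancel):
  45.052·x + 3.210·y = -2004.679690
  9.092·x − 165.526·y = -3817.765372
det = 45.052·-165.526 − 3.210·9.092 = -7486.462672
x = (-2004.679690·-165.526 − 3.210·-3817.765372) / -7486.462672 = -45.960509
y = (45.052·-3817.765372 − -2004.679690·9.092) / -7486.462672 = 20.539930

x=-45.961 y=20.540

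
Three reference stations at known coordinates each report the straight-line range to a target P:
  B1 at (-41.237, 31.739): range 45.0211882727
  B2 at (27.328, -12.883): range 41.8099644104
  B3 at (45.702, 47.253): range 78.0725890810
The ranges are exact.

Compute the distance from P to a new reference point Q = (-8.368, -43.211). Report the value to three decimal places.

eq1: (x + 41.237)² + (y − 31.739)² = 45.0211882727²
eq2: (x − 27.328)² + (y + 12.883)² = 41.8099644104²
eq3: (x − 45.702)² + (y − 47.253)² = 78.0725890810²
eq3−eq2, eq3−eq1 (x²,y² cancel):
  -36.748·x − 120.272·y = 938.528502
  -173.878·x − 31.028·y = 2454.757249
det = -36.748·-31.028 − -120.272·-173.878 = -19772.437872
x = (938.528502·-31.028 − -120.272·2454.757249) / -19772.437872 = -13.459033
y = (-36.748·2454.757249 − 938.528502·-173.878) / -19772.437872 = -3.691100
|P − Q| = √((-13.459033 − -8.368)² + (-3.691100 − -43.211)²) = 39.846470

39.846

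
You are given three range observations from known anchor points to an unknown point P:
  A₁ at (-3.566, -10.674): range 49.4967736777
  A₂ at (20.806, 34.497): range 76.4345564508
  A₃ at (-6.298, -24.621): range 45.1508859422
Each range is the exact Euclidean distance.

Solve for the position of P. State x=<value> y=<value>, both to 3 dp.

eq1: (x + 3.566)² + (y + 10.674)² = 49.4967736777²
eq2: (x − 20.806)² + (y − 34.497)² = 76.4345564508²
eq3: (x + 6.298)² + (y + 24.621)² = 45.1508859422²
eq1−eq3, eq1−eq2 (x²,y² cancel):
  -5.464·x − 27.894·y = 930.535916
  48.744·x + 90.342·y = -1896.028802
det = -5.464·90.342 − -27.894·48.744 = 866.036448
x = (930.535916·90.342 − -27.894·-1896.028802) / 866.036448 = 36.001543
y = (-5.464·-1896.028802 − 930.535916·48.744) / 866.036448 = -40.411857

x=36.002 y=-40.412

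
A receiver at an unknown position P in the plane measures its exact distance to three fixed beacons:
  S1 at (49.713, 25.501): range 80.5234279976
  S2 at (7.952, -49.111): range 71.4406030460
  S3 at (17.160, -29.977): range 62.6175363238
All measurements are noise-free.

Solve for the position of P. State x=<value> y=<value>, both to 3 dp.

x=-29.611 y=11.657

eq1: (x − 49.713)² + (y − 25.501)² = 80.5234279976²
eq2: (x − 7.952)² + (y + 49.111)² = 71.4406030460²
eq3: (x − 17.160)² + (y + 29.977)² = 62.6175363238²
eq1−eq3, eq1−eq2 (x²,y² cancel):
  -65.106·x − 110.956·y = 634.469360
  -83.522·x − 149.224·y = 733.703948
det = -65.106·-149.224 − -110.956·-83.522 = 448.110712
x = (634.469360·-149.224 − -110.956·733.703948) / 448.110712 = -29.611434
y = (-65.106·733.703948 − 634.469360·-83.522) / 448.110712 = 11.656987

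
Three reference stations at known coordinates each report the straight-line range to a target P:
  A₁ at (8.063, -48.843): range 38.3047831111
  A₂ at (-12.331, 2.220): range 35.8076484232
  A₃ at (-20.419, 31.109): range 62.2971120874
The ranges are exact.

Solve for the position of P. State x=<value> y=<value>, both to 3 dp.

x=-25.808 y=-30.955

eq1: (x − 8.063)² + (y + 48.843)² = 38.3047831111²
eq2: (x + 12.331)² + (y − 2.220)² = 35.8076484232²
eq3: (x + 20.419)² + (y − 31.109)² = 62.2971120874²
eq3−eq1, eq3−eq2 (x²,y² cancel):
  56.964·x − 159.904·y = 3479.618941
  16.176·x − 57.778·y = 1371.019008
det = 56.964·-57.778 − -159.904·16.176 = -704.658888
x = (3479.618941·-57.778 − -159.904·1371.019008) / -704.658888 = -25.808232
y = (56.964·1371.019008 − 3479.618941·16.176) / -704.658888 = -30.954567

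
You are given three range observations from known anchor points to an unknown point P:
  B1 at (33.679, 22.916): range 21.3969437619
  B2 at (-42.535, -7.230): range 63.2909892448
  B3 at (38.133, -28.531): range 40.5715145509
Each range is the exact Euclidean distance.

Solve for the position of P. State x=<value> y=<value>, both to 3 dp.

x=19.070 y=7.283

eq1: (x − 33.679)² + (y − 22.916)² = 21.3969437619²
eq2: (x + 42.535)² + (y + 7.230)² = 63.2909892448²
eq3: (x − 38.133)² + (y + 28.531)² = 40.5715145509²
eq3−eq2, eq3−eq1 (x²,y² cancel):
  -161.336·x + 42.602·y = -2766.346052
  -8.908·x + 102.894·y = 579.493038
det = -161.336·102.894 − 42.602·-8.908 = -16221.007768
x = (-2766.346052·102.894 − 42.602·579.493038) / -16221.007768 = 19.069590
y = (-161.336·579.493038 − -2766.346052·-8.908) / -16221.007768 = 7.282883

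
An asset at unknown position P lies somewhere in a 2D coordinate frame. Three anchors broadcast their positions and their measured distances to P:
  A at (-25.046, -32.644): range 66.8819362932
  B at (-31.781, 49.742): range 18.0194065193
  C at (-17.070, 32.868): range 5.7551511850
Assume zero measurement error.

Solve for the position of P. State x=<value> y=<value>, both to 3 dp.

eq1: (x + 25.046)² + (y + 32.644)² = 66.8819362932²
eq2: (x + 31.781)² + (y − 49.742)² = 18.0194065193²
eq3: (x + 17.070)² + (y − 32.868)² = 5.7551511850²
eq1−eq3, eq1−eq2 (x²,y² cancel):
  15.952·x + 131.024·y = 4118.829109
  -13.470·x + 164.772·y = 5939.860064
det = 15.952·164.772 − 131.024·-13.470 = 4393.336224
x = (4118.829109·164.772 − 131.024·5939.860064) / 4393.336224 = -22.669905
y = (15.952·5939.860064 − 4118.829109·-13.470) / 4393.336224 = 34.195716

x=-22.670 y=34.196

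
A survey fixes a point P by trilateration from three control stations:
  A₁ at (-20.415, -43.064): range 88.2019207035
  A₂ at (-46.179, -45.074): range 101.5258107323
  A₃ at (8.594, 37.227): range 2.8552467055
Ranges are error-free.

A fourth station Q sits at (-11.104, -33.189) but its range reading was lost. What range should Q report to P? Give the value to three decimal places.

eq1: (x + 20.415)² + (y + 43.064)² = 88.2019207035²
eq2: (x + 46.179)² + (y + 45.074)² = 101.5258107323²
eq3: (x − 8.594)² + (y − 37.227)² = 2.8552467055²
eq3−eq2, eq3−eq1 (x²,y² cancel):
  -109.546·x − 164.602·y = -7594.878659
  -58.018·x − 160.582·y = -6959.852426
det = -109.546·-160.582 − -164.602·-58.018 = 8041.236936
x = (-7594.878659·-160.582 − -164.602·-6959.852426) / 8041.236936 = 9.201964
y = (-109.546·-6959.852426 − -7594.878659·-58.018) / 8041.236936 = 40.016769
|P − Q| = √((9.201964 − -11.104)² + (40.016769 − -33.189)²) = 75.969842

75.970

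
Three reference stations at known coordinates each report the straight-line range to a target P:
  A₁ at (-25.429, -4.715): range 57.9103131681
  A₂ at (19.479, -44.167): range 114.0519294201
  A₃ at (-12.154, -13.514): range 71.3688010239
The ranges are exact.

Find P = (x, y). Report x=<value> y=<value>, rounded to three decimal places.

eq1: (x + 25.429)² + (y + 4.715)² = 57.9103131681²
eq2: (x − 19.479)² + (y + 44.167)² = 114.0519294201²
eq3: (x + 12.154)² + (y + 13.514)² = 71.3688010239²
eq2−eq3, eq2−eq1 (x²,y² cancel):
  -63.266·x + 61.306·y = 5914.529427
  -89.816·x + 78.904·y = 7992.948169
det = -63.266·78.904 − 61.306·-89.816 = 514.319232
x = (5914.529427·78.904 − 61.306·7992.948169) / 514.319232 = -45.371919
y = (-63.266·7992.948169 − 5914.529427·-89.816) / 514.319232 = 49.653045

x=-45.372 y=49.653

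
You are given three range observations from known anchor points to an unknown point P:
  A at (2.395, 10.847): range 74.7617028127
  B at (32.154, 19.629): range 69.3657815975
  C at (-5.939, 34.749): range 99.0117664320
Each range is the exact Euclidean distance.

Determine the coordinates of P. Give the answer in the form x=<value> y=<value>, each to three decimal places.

eq1: (x − 2.395)² + (y − 10.847)² = 74.7617028127²
eq2: (x − 32.154)² + (y − 19.629)² = 69.3657815975²
eq3: (x + 5.939)² + (y − 34.749)² = 99.0117664320²
eq3−eq1, eq3−eq2 (x²,y² cancel):
  16.668·x − 47.804·y = 3094.646397
  76.186·x − 30.240·y = 5168.130870
det = 16.668·-30.240 − -47.804·76.186 = 3137.955224
x = (3094.646397·-30.240 − -47.804·5168.130870) / 3137.955224 = 48.909309
y = (16.668·5168.130870 − 3094.646397·76.186) / 3137.955224 = -47.682747

x=48.909 y=-47.683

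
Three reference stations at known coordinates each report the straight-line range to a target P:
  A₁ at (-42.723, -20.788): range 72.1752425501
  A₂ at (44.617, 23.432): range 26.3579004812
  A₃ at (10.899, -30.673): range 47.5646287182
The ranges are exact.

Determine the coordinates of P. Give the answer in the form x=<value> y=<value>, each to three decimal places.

eq1: (x + 42.723)² + (y + 20.788)² = 72.1752425501²
eq2: (x − 44.617)² + (y − 23.432)² = 26.3579004812²
eq3: (x − 10.899)² + (y + 30.673)² = 47.5646287182²
eq1−eq3, eq1−eq2 (x²,y² cancel):
  107.244·x − 19.770·y = 1749.097189
  174.680·x + 88.440·y = 4796.866359
det = 107.244·88.440 − -19.770·174.680 = 12938.082960
x = (1749.097189·88.440 − -19.770·4796.866359) / 12938.082960 = 19.286026
y = (107.244·4796.866359 − 1749.097189·174.680) / 12938.082960 = 16.146352

x=19.286 y=16.146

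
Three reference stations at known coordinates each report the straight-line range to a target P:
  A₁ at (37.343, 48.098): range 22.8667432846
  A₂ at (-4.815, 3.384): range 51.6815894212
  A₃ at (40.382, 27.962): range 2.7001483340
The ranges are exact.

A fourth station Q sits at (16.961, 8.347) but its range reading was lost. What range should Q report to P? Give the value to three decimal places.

30.295

eq1: (x − 37.343)² + (y − 48.098)² = 22.8667432846²
eq2: (x + 4.815)² + (y − 3.384)² = 51.6815894212²
eq3: (x − 40.382)² + (y − 27.962)² = 2.7001483340²
eq3−eq1, eq3−eq2 (x²,y² cancel):
  -6.078·x + 40.272·y = 779.740738
  -90.394·x − 49.156·y = -5041.639571
det = -6.078·-49.156 − 40.272·-90.394 = 3939.117336
x = (779.740738·-49.156 − 40.272·-5041.639571) / 3939.117336 = 41.813421
y = (-6.078·-5041.639571 − 779.740738·-90.394) / 3939.117336 = 25.672495
|P − Q| = √((41.813421 − 16.961)² + (25.672495 − 8.347)²) = 30.295472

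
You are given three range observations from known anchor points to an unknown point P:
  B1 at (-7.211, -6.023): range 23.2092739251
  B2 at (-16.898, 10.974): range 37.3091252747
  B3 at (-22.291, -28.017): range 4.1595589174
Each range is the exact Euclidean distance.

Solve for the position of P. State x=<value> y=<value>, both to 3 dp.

x=-18.502 y=-26.301

eq1: (x + 7.211)² + (y + 6.023)² = 23.2092739251²
eq2: (x + 16.898)² + (y − 10.974)² = 37.3091252747²
eq3: (x + 22.291)² + (y + 28.017)² = 4.1595589174²
eq1−eq3, eq1−eq2 (x²,y² cancel):
  -30.160·x − 43.988·y = 1714.934386
  -19.374·x + 33.994·y = -535.604403
det = -30.160·33.994 − -43.988·-19.374 = -1877.482552
x = (1714.934386·33.994 − -43.988·-535.604403) / -1877.482552 = -18.502070
y = (-30.160·-535.604403 − 1714.934386·-19.374) / -1877.482552 = -26.300627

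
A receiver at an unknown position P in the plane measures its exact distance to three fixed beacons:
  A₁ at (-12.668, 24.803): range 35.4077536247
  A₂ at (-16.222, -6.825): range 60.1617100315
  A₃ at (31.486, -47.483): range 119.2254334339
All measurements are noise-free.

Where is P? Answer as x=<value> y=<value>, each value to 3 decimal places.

eq1: (x + 12.668)² + (y − 24.803)² = 35.4077536247²
eq2: (x + 16.222)² + (y + 6.825)² = 60.1617100315²
eq3: (x − 31.486)² + (y + 47.483)² = 119.2254334339²
eq3−eq1, eq3−eq2 (x²,y² cancel):
  -88.308·x + 144.572·y = 10490.658509
  -95.416·x + 81.316·y = 7659.003048
det = -88.308·81.316 − 144.572·-95.416 = 6613.628624
x = (10490.658509·81.316 − 144.572·7659.003048) / 6613.628624 = -38.438657
y = (-88.308·7659.003048 − 10490.658509·-95.416) / 6613.628624 = 49.084315

x=-38.439 y=49.084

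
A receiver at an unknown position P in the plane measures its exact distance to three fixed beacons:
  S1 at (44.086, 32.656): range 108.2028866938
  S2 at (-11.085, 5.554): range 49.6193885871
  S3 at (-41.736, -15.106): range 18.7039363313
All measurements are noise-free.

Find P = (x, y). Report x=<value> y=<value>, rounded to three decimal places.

x=-41.300 y=-33.805

eq1: (x − 44.086)² + (y − 32.656)² = 108.2028866938²
eq2: (x + 11.085)² + (y − 5.554)² = 49.6193885871²
eq3: (x + 41.736)² + (y + 15.106)² = 18.7039363313²
eq3−eq1, eq3−eq2 (x²,y² cancel):
  171.644·x + 95.524·y = -10318.122655
  61.302·x + 41.320·y = -3928.607280
det = 171.644·41.320 − 95.524·61.302 = 1236.517832
x = (-10318.122655·41.320 − 95.524·-3928.607280) / 1236.517832 = -41.300291
y = (171.644·-3928.607280 − -10318.122655·61.302) / 1236.517832 = -33.804861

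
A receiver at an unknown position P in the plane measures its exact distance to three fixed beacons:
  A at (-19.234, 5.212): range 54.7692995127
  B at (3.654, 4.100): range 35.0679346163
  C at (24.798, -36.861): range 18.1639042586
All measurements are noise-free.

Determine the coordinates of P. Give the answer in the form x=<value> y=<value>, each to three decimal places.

eq1: (x + 19.234)² + (y − 5.212)² = 54.7692995127²
eq2: (x − 3.654)² + (y − 4.100)² = 35.0679346163²
eq3: (x − 24.798)² + (y + 36.861)² = 18.1639042586²
eq1−eq2, eq1−eq3 (x²,y² cancel):
  45.776·x − 2.224·y = 1402.966147
  88.064·x − 84.146·y = 4246.311176
det = 45.776·-84.146 − -2.224·88.064 = -3656.012960
x = (1402.966147·-84.146 − -2.224·4246.311176) / -3656.012960 = 29.707278
y = (45.776·4246.311176 − 1402.966147·88.064) / -3656.012960 = -19.373107

x=29.707 y=-19.373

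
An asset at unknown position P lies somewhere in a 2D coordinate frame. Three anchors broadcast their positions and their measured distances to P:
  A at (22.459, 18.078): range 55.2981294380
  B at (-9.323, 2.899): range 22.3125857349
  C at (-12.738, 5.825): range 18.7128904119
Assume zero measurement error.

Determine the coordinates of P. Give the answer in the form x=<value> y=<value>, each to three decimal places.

eq1: (x − 22.459)² + (y − 18.078)² = 55.2981294380²
eq2: (x + 9.323)² + (y − 2.899)² = 22.3125857349²
eq3: (x + 12.738)² + (y − 5.825)² = 18.7128904119²
eq1−eq3, eq1−eq2 (x²,y² cancel):
  -70.394·x − 24.506·y = 2072.677356
  -63.564·x − 30.358·y = 1824.133402
det = -70.394·-30.358 − -24.506·-63.564 = 579.321668
x = (2072.677356·-30.358 − -24.506·1824.133402) / 579.321668 = -31.450793
y = (-70.394·1824.133402 − 2072.677356·-63.564) / 579.321668 = 5.764702

x=-31.451 y=5.765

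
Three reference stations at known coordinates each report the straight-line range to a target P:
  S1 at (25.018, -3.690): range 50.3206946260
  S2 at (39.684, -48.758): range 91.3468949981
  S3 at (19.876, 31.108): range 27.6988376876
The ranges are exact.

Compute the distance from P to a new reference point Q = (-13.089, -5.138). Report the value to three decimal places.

eq1: (x − 25.018)² + (y + 3.690)² = 50.3206946260²
eq2: (x − 39.684)² + (y + 48.758)² = 91.3468949981²
eq3: (x − 19.876)² + (y − 31.108)² = 27.6988376876²
eq1−eq3, eq1−eq2 (x²,y² cancel):
  -10.284·x + 69.596·y = 2488.193314
  29.332·x − 90.136·y = -2499.436922
det = -10.284·-90.136 − 69.596·29.332 = -1114.431248
x = (2488.193314·-90.136 − 69.596·-2499.436922) / -1114.431248 = 45.157546
y = (-10.284·-2499.436922 − 2488.193314·29.332) / -1114.431248 = 42.424759
|P − Q| = √((45.157546 − -13.089)² + (42.424759 − -5.138)²) = 75.198911

75.199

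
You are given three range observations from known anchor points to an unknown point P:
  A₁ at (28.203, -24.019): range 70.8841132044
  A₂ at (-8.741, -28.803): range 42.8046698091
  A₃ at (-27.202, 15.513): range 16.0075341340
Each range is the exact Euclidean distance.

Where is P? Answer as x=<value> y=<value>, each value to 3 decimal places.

eq1: (x − 28.203)² + (y + 24.019)² = 70.8841132044²
eq2: (x + 8.741)² + (y + 28.803)² = 42.8046698091²
eq3: (x + 27.202)² + (y − 15.513)² = 16.0075341340²
eq3−eq2, eq3−eq1 (x²,y² cancel):
  36.922·x − 88.632·y = -1650.582691
  110.810·x − 79.064·y = -4376.596759
det = 36.922·-79.064 − -88.632·110.810 = 6902.110912
x = (-1650.582691·-79.064 − -88.632·-4376.596759) / 6902.110912 = -37.293642
y = (36.922·-4376.596759 − -1650.582691·110.810) / 6902.110912 = 3.087224

x=-37.294 y=3.087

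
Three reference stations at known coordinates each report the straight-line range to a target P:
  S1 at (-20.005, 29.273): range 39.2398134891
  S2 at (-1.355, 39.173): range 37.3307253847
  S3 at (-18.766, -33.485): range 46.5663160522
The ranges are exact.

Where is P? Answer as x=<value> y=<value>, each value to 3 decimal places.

x=9.562 y=3.474

eq1: (x + 20.005)² + (y − 29.273)² = 39.2398134891²
eq2: (x + 1.355)² + (y − 39.173)² = 37.3307253847²
eq3: (x + 18.766)² + (y + 33.485)² = 46.5663160522²
eq2−eq3, eq2−eq1 (x²,y² cancel):
  -34.822·x − 145.316·y = -837.790706
  -37.300·x − 19.800·y = -425.431305
det = -34.822·-19.800 − -145.316·-37.300 = -4730.811200
x = (-837.790706·-19.800 − -145.316·-425.431305) / -4730.811200 = 9.561514
y = (-34.822·-425.431305 − -837.790706·-37.300) / -4730.811200 = 3.474082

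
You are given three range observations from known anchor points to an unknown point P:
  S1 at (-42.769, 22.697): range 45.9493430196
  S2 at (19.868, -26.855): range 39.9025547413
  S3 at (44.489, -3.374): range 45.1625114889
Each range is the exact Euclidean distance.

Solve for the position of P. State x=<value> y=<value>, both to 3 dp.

eq1: (x + 42.769)² + (y − 22.697)² = 45.9493430196²
eq2: (x − 19.868)² + (y + 26.855)² = 39.9025547413²
eq3: (x − 44.489)² + (y + 3.374)² = 45.1625114889²
eq2−eq3, eq2−eq1 (x²,y² cancel):
  49.242·x + 46.962·y = 427.287979
  -125.274·x + 99.104·y = 709.284472
det = 49.242·99.104 − 46.962·-125.274 = 10763.196756
x = (427.287979·99.104 − 46.962·709.284472) / 10763.196756 = 0.839577
y = (49.242·709.284472 − 427.287979·-125.274) / 10763.196756 = 8.218252

x=0.840 y=8.218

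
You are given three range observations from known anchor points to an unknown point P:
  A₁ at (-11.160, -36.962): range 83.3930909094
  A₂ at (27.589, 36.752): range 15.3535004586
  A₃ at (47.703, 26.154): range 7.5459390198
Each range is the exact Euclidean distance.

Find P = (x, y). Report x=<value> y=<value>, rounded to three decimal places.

eq1: (x + 11.160)² + (y + 36.962)² = 83.3930909094²
eq2: (x − 27.589)² + (y − 36.752)² = 15.3535004586²
eq3: (x − 47.703)² + (y − 26.154)² = 7.5459390198²
eq1−eq3, eq1−eq2 (x²,y² cancel):
  117.726·x + 126.232·y = 8366.339297
  77.498·x + 147.428·y = 7339.805016
det = 117.726·147.428 − 126.232·77.498 = 7573.381192
x = (8366.339297·147.428 − 126.232·7339.805016) / 7573.381192 = 40.525413
y = (117.726·7339.805016 − 8366.339297·77.498) / 7573.381192 = 28.482829

x=40.525 y=28.483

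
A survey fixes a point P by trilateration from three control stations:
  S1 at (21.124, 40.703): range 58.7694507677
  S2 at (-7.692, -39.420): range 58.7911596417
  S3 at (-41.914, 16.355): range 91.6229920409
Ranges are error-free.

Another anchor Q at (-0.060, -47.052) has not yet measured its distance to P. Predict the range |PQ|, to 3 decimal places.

eq1: (x − 21.124)² + (y − 40.703)² = 58.7694507677²
eq2: (x + 7.692)² + (y + 39.420)² = 58.7911596417²
eq3: (x + 41.914)² + (y − 16.355)² = 91.6229920409²
eq3−eq2, eq3−eq1 (x²,y² cancel):
  68.444·x − 111.550·y = 4527.206062
  126.076·x + 48.696·y = 5019.612491
det = 68.444·48.696 − -111.550·126.076 = 17396.726824
x = (4527.206062·48.696 − -111.550·5019.612491) / 17396.726824 = 44.858703
y = (68.444·5019.612491 − 4527.206062·126.076) / 17396.726824 = -13.060484
|P − Q| = √((44.858703 − -0.060)² + (-13.060484 − -47.052)²) = 56.330392

56.330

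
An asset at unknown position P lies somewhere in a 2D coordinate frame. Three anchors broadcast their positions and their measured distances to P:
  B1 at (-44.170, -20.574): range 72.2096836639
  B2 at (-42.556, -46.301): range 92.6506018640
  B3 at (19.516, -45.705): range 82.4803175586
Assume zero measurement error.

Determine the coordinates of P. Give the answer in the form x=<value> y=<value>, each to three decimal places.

x=2.050 y=34.905

eq1: (x + 44.170)² + (y + 20.574)² = 72.2096836639²
eq2: (x + 42.556)² + (y + 46.301)² = 92.6506018640²
eq3: (x − 19.516)² + (y + 45.705)² = 82.4803175586²
eq2−eq3, eq2−eq1 (x²,y² cancel):
  124.144·x + 1.192·y = 296.156785
  -3.228·x + 51.454·y = 1789.378250
det = 124.144·51.454 − 1.192·-3.228 = 6391.553152
x = (296.156785·51.454 − 1.192·1789.378250) / 6391.553152 = 2.050443
y = (124.144·1789.378250 − 296.156785·-3.228) / 6391.553152 = 34.904907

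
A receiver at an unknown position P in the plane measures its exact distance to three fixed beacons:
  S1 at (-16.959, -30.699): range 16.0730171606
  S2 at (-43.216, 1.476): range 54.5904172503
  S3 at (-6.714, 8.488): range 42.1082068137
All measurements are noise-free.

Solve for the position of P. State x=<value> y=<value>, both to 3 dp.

x=-1.089 y=-33.243

eq1: (x + 16.959)² + (y + 30.699)² = 16.0730171606²
eq2: (x + 43.216)² + (y − 1.476)² = 54.5904172503²
eq3: (x + 6.714)² + (y − 8.488)² = 42.1082068137²
eq1−eq3, eq1−eq2 (x²,y² cancel):
  20.490·x + 78.374·y = -2627.671542
  -52.514·x + 64.350·y = -2082.006825
det = 20.490·64.350 − 78.374·-52.514 = 5434.263736
x = (-2627.671542·64.350 − 78.374·-2082.006825) / 5434.263736 = -1.088549
y = (20.490·-2082.006825 − -2627.671542·-52.514) / 5434.263736 = -33.242749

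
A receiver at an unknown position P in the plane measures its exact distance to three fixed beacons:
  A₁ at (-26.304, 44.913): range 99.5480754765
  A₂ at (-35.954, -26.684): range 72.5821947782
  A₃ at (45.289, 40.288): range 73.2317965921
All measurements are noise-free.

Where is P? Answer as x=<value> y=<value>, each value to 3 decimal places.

eq1: (x + 26.304)² + (y − 44.913)² = 99.5480754765²
eq2: (x + 35.954)² + (y + 26.684)² = 72.5821947782²
eq3: (x − 45.289)² + (y − 40.288)² = 73.2317965921²
eq3−eq2, eq3−eq1 (x²,y² cancel):
  -162.486·x − 133.944·y = -1574.769460
  -143.186·x + 9.250·y = -5512.061779
det = -162.486·9.250 − -133.944·-143.186 = -20681.901084
x = (-1574.769460·9.250 − -133.944·-5512.061779) / -20681.901084 = 36.402564
y = (-162.486·-5512.061779 − -1574.769460·-143.186) / -20681.901084 = -32.402627

x=36.403 y=-32.403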